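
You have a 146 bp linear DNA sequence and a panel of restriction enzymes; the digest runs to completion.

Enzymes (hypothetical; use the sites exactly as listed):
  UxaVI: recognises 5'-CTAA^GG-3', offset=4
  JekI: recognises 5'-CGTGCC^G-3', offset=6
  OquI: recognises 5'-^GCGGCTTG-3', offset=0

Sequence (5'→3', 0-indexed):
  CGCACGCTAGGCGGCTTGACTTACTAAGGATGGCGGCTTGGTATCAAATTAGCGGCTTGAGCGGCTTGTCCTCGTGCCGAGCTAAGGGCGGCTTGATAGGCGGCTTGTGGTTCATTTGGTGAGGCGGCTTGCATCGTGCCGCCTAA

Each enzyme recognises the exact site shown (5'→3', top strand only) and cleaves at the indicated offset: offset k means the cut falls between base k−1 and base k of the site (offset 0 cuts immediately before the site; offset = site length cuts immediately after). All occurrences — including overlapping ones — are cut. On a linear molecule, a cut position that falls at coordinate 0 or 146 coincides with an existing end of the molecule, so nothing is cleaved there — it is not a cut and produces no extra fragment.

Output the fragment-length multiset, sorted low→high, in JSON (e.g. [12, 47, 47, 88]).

[2,5,6,7,9,10,12,17,17,18,19,24]

Site scan:
  UxaVI (CTAAGG, off=4): starts [23, 81] → cuts [27, 85]
  JekI (CGTGCCG, off=6): starts [72, 134] → cuts [78, 140]
  OquI (GCGGCTTG, off=0): starts [10, 32, 51, 60, 87, 99, 123] → cuts [10, 32, 51, 60, 87, 99, 123]

All cut coordinates (distinct, sorted): [10, 27, 32, 51, 60, 78, 85, 87, 99, 123, 140]

Fragment lengths:
  [0,10): 10 bp
  [10,27): 17 bp
  [27,32): 5 bp
  [32,51): 19 bp
  [51,60): 9 bp
  [60,78): 18 bp
  [78,85): 7 bp
  [85,87): 2 bp
  [87,99): 12 bp
  [99,123): 24 bp
  [123,140): 17 bp
  [140,146): 6 bp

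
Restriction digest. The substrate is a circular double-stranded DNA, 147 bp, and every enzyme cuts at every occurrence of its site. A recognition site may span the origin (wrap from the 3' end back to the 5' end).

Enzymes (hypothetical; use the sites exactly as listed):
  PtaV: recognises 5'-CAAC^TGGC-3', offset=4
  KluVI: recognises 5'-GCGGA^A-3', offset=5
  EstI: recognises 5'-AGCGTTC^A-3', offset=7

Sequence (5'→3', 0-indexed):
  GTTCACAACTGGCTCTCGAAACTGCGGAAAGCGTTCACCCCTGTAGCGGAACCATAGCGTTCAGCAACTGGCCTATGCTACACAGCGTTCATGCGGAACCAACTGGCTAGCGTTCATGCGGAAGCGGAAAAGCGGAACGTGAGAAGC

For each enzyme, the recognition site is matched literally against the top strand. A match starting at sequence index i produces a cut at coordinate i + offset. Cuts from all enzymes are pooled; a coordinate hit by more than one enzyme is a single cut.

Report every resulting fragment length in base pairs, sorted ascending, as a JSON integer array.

Scan for sites:
  PtaV CAACTGGC/4: at [5, 64, 99] ⇒ [9, 68, 103]
  KluVI GCGGAA/5: at [23, 45, 92, 117, 123, 131] ⇒ [28, 50, 97, 122, 128, 136]
  EstI AGCGTTCA/7: at [29, 55, 83, 108, 144] ⇒ [4, 36, 62, 90, 115]

All cut coordinates (distinct, sorted): [4, 9, 28, 36, 50, 62, 68, 90, 97, 103, 115, 122, 128, 136]

Fragment lengths:
  4→9: 5 bp
  9→28: 19 bp
  28→36: 8 bp
  36→50: 14 bp
  50→62: 12 bp
  62→68: 6 bp
  68→90: 22 bp
  90→97: 7 bp
  97→103: 6 bp
  103→115: 12 bp
  115→122: 7 bp
  122→128: 6 bp
  128→136: 8 bp
  136→4 (wrap): 147-136+4 = 15 bp

[5,6,6,6,7,7,8,8,12,12,14,15,19,22]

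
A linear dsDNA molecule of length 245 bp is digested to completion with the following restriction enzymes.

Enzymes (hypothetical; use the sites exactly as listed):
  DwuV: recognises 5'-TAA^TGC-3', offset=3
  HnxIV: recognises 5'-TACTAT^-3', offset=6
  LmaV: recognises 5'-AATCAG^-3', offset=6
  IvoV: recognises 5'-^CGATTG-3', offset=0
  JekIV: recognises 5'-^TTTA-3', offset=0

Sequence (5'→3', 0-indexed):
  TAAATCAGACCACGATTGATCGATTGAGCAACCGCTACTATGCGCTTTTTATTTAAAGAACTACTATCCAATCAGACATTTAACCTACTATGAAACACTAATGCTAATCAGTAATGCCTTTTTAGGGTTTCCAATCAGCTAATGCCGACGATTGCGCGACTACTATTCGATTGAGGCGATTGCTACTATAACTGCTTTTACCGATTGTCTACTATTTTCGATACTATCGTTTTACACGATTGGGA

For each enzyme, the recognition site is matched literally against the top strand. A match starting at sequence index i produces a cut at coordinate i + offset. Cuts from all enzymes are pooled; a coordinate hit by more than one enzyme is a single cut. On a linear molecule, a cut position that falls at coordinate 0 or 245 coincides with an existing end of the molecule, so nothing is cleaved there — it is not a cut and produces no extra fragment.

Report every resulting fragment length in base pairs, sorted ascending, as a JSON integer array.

Site scan:
  DwuV TAATGC/3: at [98, 111, 139] ⇒ [101, 114, 142]
  HnxIV TACTAT/6: at [35, 61, 85, 160, 183, 209, 221] ⇒ [41, 67, 91, 166, 189, 215, 227]
  LmaV AATCAG/6: at [2, 69, 105, 132] ⇒ [8, 75, 111, 138]
  IvoV CGATTG/0: at [12, 20, 148, 167, 176, 201, 236] ⇒ [12, 20, 148, 167, 176, 201, 236]
  JekIV TTTA/0: at [47, 51, 78, 120, 196, 230] ⇒ [47, 51, 78, 120, 196, 230]

Pooled cuts: [8, 12, 20, 41, 47, 51, 67, 75, 78, 91, 101, 111, 114, 120, 138, 142, 148, 166, 167, 176, 189, 196, 201, 215, 227, 230, 236]

Fragments:
  [0,8): 8 bp
  [8,12): 4 bp
  [12,20): 8 bp
  [20,41): 21 bp
  [41,47): 6 bp
  [47,51): 4 bp
  [51,67): 16 bp
  [67,75): 8 bp
  [75,78): 3 bp
  [78,91): 13 bp
  [91,101): 10 bp
  [101,111): 10 bp
  [111,114): 3 bp
  [114,120): 6 bp
  [120,138): 18 bp
  [138,142): 4 bp
  [142,148): 6 bp
  [148,166): 18 bp
  [166,167): 1 bp
  [167,176): 9 bp
  [176,189): 13 bp
  [189,196): 7 bp
  [196,201): 5 bp
  [201,215): 14 bp
  [215,227): 12 bp
  [227,230): 3 bp
  [230,236): 6 bp
  [236,245): 9 bp

[1,3,3,3,4,4,4,5,6,6,6,6,7,8,8,8,9,9,10,10,12,13,13,14,16,18,18,21]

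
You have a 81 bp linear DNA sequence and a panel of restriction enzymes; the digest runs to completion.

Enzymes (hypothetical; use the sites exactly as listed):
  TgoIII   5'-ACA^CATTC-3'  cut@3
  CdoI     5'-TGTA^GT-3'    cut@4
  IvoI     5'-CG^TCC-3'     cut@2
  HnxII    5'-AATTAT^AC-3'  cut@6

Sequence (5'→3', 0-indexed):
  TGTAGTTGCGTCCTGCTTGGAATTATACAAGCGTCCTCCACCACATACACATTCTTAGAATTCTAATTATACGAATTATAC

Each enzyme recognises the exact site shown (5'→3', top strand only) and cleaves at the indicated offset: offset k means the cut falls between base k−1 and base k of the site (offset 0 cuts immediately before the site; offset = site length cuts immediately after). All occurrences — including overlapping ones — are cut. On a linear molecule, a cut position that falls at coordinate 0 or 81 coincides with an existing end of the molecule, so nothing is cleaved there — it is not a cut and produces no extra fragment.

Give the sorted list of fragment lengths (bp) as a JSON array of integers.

[2,4,6,7,9,16,16,21]

Per-enzyme occurrences:
  TgoIII ACACATTC/3: at [46] ⇒ [49]
  CdoI TGTAGT/4: at [0] ⇒ [4]
  IvoI CGTCC/2: at [8, 31] ⇒ [10, 33]
  HnxII AATTATAC/6: at [20, 64, 73] ⇒ [26, 70, 79]

Pooled cuts: [4, 10, 26, 33, 49, 70, 79]

Fragments:
  [0,4): 4 bp
  [4,10): 6 bp
  [10,26): 16 bp
  [26,33): 7 bp
  [33,49): 16 bp
  [49,70): 21 bp
  [70,79): 9 bp
  [79,81): 2 bp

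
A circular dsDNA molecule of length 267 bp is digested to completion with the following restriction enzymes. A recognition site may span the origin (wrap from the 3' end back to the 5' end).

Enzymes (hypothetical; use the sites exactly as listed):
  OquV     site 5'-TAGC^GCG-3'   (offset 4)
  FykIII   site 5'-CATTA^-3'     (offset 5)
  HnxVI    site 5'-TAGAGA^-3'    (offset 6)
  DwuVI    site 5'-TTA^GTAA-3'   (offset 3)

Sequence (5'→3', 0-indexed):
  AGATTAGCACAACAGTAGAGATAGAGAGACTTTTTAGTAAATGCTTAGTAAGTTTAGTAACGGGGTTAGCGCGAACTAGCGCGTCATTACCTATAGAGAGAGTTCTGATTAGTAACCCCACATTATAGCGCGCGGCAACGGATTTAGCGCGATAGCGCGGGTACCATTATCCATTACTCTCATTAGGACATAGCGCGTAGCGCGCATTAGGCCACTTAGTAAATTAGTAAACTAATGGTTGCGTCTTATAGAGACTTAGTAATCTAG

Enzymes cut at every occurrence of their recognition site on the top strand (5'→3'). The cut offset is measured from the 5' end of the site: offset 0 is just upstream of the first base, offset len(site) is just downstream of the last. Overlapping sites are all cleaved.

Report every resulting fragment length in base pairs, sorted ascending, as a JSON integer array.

[4,4,6,7,7,8,8,8,9,9,9,9,9,9,10,10,11,12,12,13,14,14,18,19,28]

Site scan:
  OquV TAGCGCG/4: at [66, 76, 125, 144, 152, 190, 197] ⇒ [70, 80, 129, 148, 156, 194, 201]
  FykIII CATTA/5: at [84, 120, 164, 171, 180, 204] ⇒ [89, 125, 169, 176, 185, 209]
  HnxVI TAGAGA/6: at [15, 21, 93, 248, 264] ⇒ [3, 21, 27, 99, 254]
  DwuVI TTAGTAA/3: at [33, 44, 53, 108, 215, 223, 255] ⇒ [36, 47, 56, 111, 218, 226, 258]

All cut coordinates (distinct, sorted): [3, 21, 27, 36, 47, 56, 70, 80, 89, 99, 111, 125, 129, 148, 156, 169, 176, 185, 194, 201, 209, 218, 226, 254, 258]

Fragments:
  3→21: 18 bp
  21→27: 6 bp
  27→36: 9 bp
  36→47: 11 bp
  47→56: 9 bp
  56→70: 14 bp
  70→80: 10 bp
  80→89: 9 bp
  89→99: 10 bp
  99→111: 12 bp
  111→125: 14 bp
  125→129: 4 bp
  129→148: 19 bp
  148→156: 8 bp
  156→169: 13 bp
  169→176: 7 bp
  176→185: 9 bp
  185→194: 9 bp
  194→201: 7 bp
  201→209: 8 bp
  209→218: 9 bp
  218→226: 8 bp
  226→254: 28 bp
  254→258: 4 bp
  258→3 (wrap): 267-258+3 = 12 bp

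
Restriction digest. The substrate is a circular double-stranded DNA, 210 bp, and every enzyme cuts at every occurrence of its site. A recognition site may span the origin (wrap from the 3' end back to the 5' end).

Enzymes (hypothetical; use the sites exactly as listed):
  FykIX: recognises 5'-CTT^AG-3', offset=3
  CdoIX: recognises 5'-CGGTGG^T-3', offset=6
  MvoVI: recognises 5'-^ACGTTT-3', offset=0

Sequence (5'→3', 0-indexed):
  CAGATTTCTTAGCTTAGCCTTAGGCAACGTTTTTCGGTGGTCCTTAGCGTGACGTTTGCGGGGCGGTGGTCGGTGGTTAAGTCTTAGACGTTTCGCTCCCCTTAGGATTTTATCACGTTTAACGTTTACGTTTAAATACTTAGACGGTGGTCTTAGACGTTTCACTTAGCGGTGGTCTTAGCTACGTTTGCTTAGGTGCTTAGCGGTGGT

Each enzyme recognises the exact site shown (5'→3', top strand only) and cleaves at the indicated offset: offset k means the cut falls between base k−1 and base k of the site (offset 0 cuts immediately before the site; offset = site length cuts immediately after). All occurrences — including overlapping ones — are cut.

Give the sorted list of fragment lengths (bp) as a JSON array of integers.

[2,2,4,4,4,5,5,5,6,6,6,7,7,8,8,8,9,9,10,11,11,11,14,14,16,18]

Site scan:
  FykIX CTTAG/3: at [7, 12, 18, 42, 82, 100, 138, 151, 164, 176, 190, 198] ⇒ [10, 15, 21, 45, 85, 103, 141, 154, 167, 179, 193, 201]
  CdoIX CGGTGGT/6: at [34, 63, 70, 144, 169, 203] ⇒ [40, 69, 76, 150, 175, 209]
  MvoVI ACGTTT/0: at [26, 51, 87, 114, 121, 127, 156, 183] ⇒ [26, 51, 87, 114, 121, 127, 156, 183]

Pooled cuts: [10, 15, 21, 26, 40, 45, 51, 69, 76, 85, 87, 103, 114, 121, 127, 141, 150, 154, 156, 167, 175, 179, 183, 193, 201, 209]

Fragments:
  10→15: 5 bp
  15→21: 6 bp
  21→26: 5 bp
  26→40: 14 bp
  40→45: 5 bp
  45→51: 6 bp
  51→69: 18 bp
  69→76: 7 bp
  76→85: 9 bp
  85→87: 2 bp
  87→103: 16 bp
  103→114: 11 bp
  114→121: 7 bp
  121→127: 6 bp
  127→141: 14 bp
  141→150: 9 bp
  150→154: 4 bp
  154→156: 2 bp
  156→167: 11 bp
  167→175: 8 bp
  175→179: 4 bp
  179→183: 4 bp
  183→193: 10 bp
  193→201: 8 bp
  201→209: 8 bp
  209→10 (wrap): 210-209+10 = 11 bp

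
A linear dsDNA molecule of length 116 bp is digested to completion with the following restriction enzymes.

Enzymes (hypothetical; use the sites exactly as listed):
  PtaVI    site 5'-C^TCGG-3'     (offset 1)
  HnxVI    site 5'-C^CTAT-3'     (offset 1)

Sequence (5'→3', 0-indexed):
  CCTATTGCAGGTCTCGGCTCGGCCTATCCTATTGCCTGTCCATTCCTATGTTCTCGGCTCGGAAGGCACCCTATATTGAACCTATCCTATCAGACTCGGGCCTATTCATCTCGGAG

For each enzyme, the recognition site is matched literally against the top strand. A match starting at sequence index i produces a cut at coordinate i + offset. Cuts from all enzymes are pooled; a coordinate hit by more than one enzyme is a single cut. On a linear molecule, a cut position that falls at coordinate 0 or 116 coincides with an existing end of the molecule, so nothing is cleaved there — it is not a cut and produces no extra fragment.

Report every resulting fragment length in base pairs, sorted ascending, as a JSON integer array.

Site scan:
  PtaVI (CTCGG, off=1): starts [12, 17, 52, 57, 94, 109] → cuts [13, 18, 53, 58, 95, 110]
  HnxVI (CCTAT, off=1): starts [0, 22, 27, 44, 69, 80, 85, 100] → cuts [1, 23, 28, 45, 70, 81, 86, 101]

Pooled cuts: [1, 13, 18, 23, 28, 45, 53, 58, 70, 81, 86, 95, 101, 110]

Fragment lengths:
  [0,1): 1 bp
  [1,13): 12 bp
  [13,18): 5 bp
  [18,23): 5 bp
  [23,28): 5 bp
  [28,45): 17 bp
  [45,53): 8 bp
  [53,58): 5 bp
  [58,70): 12 bp
  [70,81): 11 bp
  [81,86): 5 bp
  [86,95): 9 bp
  [95,101): 6 bp
  [101,110): 9 bp
  [110,116): 6 bp

[1,5,5,5,5,5,6,6,8,9,9,11,12,12,17]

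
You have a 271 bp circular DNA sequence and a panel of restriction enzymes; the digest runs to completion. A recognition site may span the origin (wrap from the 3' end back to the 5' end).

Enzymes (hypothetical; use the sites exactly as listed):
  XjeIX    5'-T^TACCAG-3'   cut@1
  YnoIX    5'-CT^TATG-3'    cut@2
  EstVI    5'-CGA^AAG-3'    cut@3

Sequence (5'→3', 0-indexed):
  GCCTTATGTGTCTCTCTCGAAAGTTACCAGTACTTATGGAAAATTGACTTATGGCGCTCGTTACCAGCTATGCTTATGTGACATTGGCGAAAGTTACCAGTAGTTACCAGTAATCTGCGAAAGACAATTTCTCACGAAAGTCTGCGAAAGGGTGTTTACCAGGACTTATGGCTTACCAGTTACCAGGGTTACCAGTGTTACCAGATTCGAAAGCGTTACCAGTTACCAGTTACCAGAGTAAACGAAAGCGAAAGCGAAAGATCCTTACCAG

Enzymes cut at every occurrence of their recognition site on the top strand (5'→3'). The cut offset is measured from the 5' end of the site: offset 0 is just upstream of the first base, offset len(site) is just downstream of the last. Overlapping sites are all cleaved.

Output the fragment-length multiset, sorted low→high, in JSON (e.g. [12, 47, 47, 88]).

[4,4,6,6,6,7,7,7,7,8,9,9,9,10,10,10,10,10,12,12,13,15,15,16,16,16,17]

Per-enzyme occurrences:
  XjeIX (TTACCAG, off=1): starts [23, 60, 93, 103, 155, 172, 179, 188, 197, 215, 222, 229, 264] → cuts [24, 61, 94, 104, 156, 173, 180, 189, 198, 216, 223, 230, 265]
  YnoIX (CTTATG, off=2): starts [2, 32, 47, 72, 164] → cuts [4, 34, 49, 74, 166]
  EstVI (CGAAAG, off=3): starts [17, 87, 117, 134, 144, 207, 242, 248, 254] → cuts [20, 90, 120, 137, 147, 210, 245, 251, 257]

Pooled cuts: [4, 20, 24, 34, 49, 61, 74, 90, 94, 104, 120, 137, 147, 156, 166, 173, 180, 189, 198, 210, 216, 223, 230, 245, 251, 257, 265]

Fragment lengths:
  4→20: 16 bp
  20→24: 4 bp
  24→34: 10 bp
  34→49: 15 bp
  49→61: 12 bp
  61→74: 13 bp
  74→90: 16 bp
  90→94: 4 bp
  94→104: 10 bp
  104→120: 16 bp
  120→137: 17 bp
  137→147: 10 bp
  147→156: 9 bp
  156→166: 10 bp
  166→173: 7 bp
  173→180: 7 bp
  180→189: 9 bp
  189→198: 9 bp
  198→210: 12 bp
  210→216: 6 bp
  216→223: 7 bp
  223→230: 7 bp
  230→245: 15 bp
  245→251: 6 bp
  251→257: 6 bp
  257→265: 8 bp
  265→4 (wrap): 271-265+4 = 10 bp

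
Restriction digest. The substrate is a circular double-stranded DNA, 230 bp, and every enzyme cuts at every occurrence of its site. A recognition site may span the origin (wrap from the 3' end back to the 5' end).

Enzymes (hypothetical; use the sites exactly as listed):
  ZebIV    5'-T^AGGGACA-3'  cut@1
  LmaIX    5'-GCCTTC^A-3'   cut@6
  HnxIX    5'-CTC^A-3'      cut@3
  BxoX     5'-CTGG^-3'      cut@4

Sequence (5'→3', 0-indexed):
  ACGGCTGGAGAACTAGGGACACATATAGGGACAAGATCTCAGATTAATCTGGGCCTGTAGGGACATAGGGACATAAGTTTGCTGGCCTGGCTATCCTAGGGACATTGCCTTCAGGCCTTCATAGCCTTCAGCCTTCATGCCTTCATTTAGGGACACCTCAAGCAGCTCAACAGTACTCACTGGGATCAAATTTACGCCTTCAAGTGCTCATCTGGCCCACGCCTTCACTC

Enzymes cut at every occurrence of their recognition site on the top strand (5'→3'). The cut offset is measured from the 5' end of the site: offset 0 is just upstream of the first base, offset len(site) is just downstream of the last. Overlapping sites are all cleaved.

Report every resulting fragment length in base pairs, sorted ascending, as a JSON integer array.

[4,4,5,5,6,6,6,7,7,8,8,8,8,8,9,9,10,11,11,12,12,14,15,18,19]

Site scan:
  ZebIV (TAGGGACA, off=1): starts [13, 25, 57, 65, 96, 147] → cuts [14, 26, 58, 66, 97, 148]
  LmaIX (GCCTTCA, off=6): starts [106, 114, 123, 130, 138, 195, 220] → cuts [112, 120, 129, 136, 144, 201, 226]
  HnxIX (CTCA, off=3): starts [37, 156, 165, 175, 206, 227] → cuts [0, 40, 159, 168, 178, 209]
  BxoX (CTGG, off=4): starts [4, 48, 81, 86, 179, 211] → cuts [8, 52, 85, 90, 183, 215]

All cut coordinates (distinct, sorted): [0, 8, 14, 26, 40, 52, 58, 66, 85, 90, 97, 112, 120, 129, 136, 144, 148, 159, 168, 178, 183, 201, 209, 215, 226]

Fragments:
  0→8: 8 bp
  8→14: 6 bp
  14→26: 12 bp
  26→40: 14 bp
  40→52: 12 bp
  52→58: 6 bp
  58→66: 8 bp
  66→85: 19 bp
  85→90: 5 bp
  90→97: 7 bp
  97→112: 15 bp
  112→120: 8 bp
  120→129: 9 bp
  129→136: 7 bp
  136→144: 8 bp
  144→148: 4 bp
  148→159: 11 bp
  159→168: 9 bp
  168→178: 10 bp
  178→183: 5 bp
  183→201: 18 bp
  201→209: 8 bp
  209→215: 6 bp
  215→226: 11 bp
  226→0 (wrap): 230-226+0 = 4 bp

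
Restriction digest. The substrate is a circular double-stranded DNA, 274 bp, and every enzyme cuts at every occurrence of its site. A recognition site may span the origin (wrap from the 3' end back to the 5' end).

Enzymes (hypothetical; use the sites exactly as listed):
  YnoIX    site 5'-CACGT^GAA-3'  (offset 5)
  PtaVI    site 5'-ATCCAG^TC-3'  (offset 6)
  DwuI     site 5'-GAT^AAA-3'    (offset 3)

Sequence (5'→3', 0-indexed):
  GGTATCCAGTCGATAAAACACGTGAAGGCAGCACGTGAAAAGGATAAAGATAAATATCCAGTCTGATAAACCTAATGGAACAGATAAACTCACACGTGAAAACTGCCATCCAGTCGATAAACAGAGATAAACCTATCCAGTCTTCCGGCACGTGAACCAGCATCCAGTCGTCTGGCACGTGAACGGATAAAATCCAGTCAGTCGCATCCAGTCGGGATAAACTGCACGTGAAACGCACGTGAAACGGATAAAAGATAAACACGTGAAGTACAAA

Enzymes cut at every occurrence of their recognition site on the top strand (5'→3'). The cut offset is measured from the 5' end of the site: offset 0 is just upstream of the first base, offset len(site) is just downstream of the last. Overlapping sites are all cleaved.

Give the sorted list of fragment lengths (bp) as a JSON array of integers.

[5,5,6,6,7,7,8,8,9,9,9,9,10,10,11,11,12,12,13,13,13,14,14,16,18,19]

Per-enzyme occurrences:
  YnoIX (CACGTGAA, off=5): starts [18, 31, 92, 148, 175, 224, 235, 259] → cuts [23, 36, 97, 153, 180, 229, 240, 264]
  PtaVI (ATCCAGTC, off=6): starts [3, 55, 107, 134, 161, 191, 205] → cuts [9, 61, 113, 140, 167, 197, 211]
  DwuI (GATAAA, off=3): starts [11, 42, 48, 64, 82, 115, 125, 185, 215, 246, 253] → cuts [14, 45, 51, 67, 85, 118, 128, 188, 218, 249, 256]

All cut coordinates (distinct, sorted): [9, 14, 23, 36, 45, 51, 61, 67, 85, 97, 113, 118, 128, 140, 153, 167, 180, 188, 197, 211, 218, 229, 240, 249, 256, 264]

Fragments:
  9→14: 5 bp
  14→23: 9 bp
  23→36: 13 bp
  36→45: 9 bp
  45→51: 6 bp
  51→61: 10 bp
  61→67: 6 bp
  67→85: 18 bp
  85→97: 12 bp
  97→113: 16 bp
  113→118: 5 bp
  118→128: 10 bp
  128→140: 12 bp
  140→153: 13 bp
  153→167: 14 bp
  167→180: 13 bp
  180→188: 8 bp
  188→197: 9 bp
  197→211: 14 bp
  211→218: 7 bp
  218→229: 11 bp
  229→240: 11 bp
  240→249: 9 bp
  249→256: 7 bp
  256→264: 8 bp
  264→9 (wrap): 274-264+9 = 19 bp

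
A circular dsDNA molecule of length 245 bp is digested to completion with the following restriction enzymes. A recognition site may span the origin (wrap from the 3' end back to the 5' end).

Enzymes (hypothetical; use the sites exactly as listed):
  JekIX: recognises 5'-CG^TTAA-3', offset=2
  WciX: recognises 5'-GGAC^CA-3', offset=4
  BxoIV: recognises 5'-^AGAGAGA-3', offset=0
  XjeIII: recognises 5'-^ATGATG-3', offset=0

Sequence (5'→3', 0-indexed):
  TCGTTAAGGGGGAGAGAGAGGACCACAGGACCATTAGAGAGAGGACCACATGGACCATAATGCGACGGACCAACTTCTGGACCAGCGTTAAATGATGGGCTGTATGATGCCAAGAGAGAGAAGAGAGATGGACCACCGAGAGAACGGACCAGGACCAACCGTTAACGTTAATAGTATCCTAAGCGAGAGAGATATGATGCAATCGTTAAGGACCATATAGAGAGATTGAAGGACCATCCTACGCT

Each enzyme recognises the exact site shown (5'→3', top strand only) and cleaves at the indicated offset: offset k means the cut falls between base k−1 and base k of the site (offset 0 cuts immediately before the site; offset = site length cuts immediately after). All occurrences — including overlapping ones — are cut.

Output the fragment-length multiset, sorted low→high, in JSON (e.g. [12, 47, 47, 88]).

[2,4,4,5,5,6,6,6,7,8,8,8,9,9,9,11,11,12,12,12,12,14,15,16,16,18]

Scan for sites:
  JekIX CGTTAA/2: at [1, 85, 159, 165, 203] ⇒ [3, 87, 161, 167, 205]
  WciX GGACCA/4: at [19, 27, 42, 51, 66, 78, 129, 145, 151, 209, 230] ⇒ [23, 31, 46, 55, 70, 82, 133, 149, 155, 213, 234]
  BxoIV AGAGAGA/0: at [12, 35, 112, 114, 121, 185, 218] ⇒ [12, 35, 112, 114, 121, 185, 218]
  XjeIII ATGATG/0: at [91, 103, 193] ⇒ [91, 103, 193]

All cut coordinates (distinct, sorted): [3, 12, 23, 31, 35, 46, 55, 70, 82, 87, 91, 103, 112, 114, 121, 133, 149, 155, 161, 167, 185, 193, 205, 213, 218, 234]

Fragment lengths:
  3→12: 9 bp
  12→23: 11 bp
  23→31: 8 bp
  31→35: 4 bp
  35→46: 11 bp
  46→55: 9 bp
  55→70: 15 bp
  70→82: 12 bp
  82→87: 5 bp
  87→91: 4 bp
  91→103: 12 bp
  103→112: 9 bp
  112→114: 2 bp
  114→121: 7 bp
  121→133: 12 bp
  133→149: 16 bp
  149→155: 6 bp
  155→161: 6 bp
  161→167: 6 bp
  167→185: 18 bp
  185→193: 8 bp
  193→205: 12 bp
  205→213: 8 bp
  213→218: 5 bp
  218→234: 16 bp
  234→3 (wrap): 245-234+3 = 14 bp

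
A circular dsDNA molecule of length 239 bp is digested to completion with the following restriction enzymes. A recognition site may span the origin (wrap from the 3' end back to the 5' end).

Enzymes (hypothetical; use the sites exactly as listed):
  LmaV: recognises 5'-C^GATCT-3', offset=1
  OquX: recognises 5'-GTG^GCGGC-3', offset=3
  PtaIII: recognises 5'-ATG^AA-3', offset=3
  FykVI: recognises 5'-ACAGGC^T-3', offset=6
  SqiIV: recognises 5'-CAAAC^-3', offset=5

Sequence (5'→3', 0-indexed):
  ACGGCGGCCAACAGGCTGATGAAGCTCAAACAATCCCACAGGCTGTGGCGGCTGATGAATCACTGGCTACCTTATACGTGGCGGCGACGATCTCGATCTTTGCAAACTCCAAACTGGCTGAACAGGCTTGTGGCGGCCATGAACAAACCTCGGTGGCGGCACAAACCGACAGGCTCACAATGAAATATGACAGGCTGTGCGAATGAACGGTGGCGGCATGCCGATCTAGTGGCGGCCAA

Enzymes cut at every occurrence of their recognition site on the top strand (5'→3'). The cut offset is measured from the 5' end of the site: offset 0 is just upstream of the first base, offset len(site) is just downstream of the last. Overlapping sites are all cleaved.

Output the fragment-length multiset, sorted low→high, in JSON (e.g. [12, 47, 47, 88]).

[4,5,5,6,7,7,7,7,8,8,8,9,9,10,10,10,10,10,11,12,13,13,13,14,23]

Per-enzyme occurrences:
  LmaV CGATCT/1: at [87, 93, 221] ⇒ [88, 94, 222]
  OquX GTGGCGGC/3: at [44, 77, 129, 152, 209, 228] ⇒ [47, 80, 132, 155, 212, 231]
  PtaIII ATGAA/3: at [18, 54, 138, 179, 202] ⇒ [21, 57, 141, 182, 205]
  FykVI ACAGGCT/6: at [10, 37, 121, 168, 189] ⇒ [16, 43, 127, 174, 195]
  SqiIV CAAAC/5: at [26, 102, 109, 143, 161, 236] ⇒ [2, 31, 107, 114, 148, 166]

All cut coordinates (distinct, sorted): [2, 16, 21, 31, 43, 47, 57, 80, 88, 94, 107, 114, 127, 132, 141, 148, 155, 166, 174, 182, 195, 205, 212, 222, 231]

Fragment lengths:
  2→16: 14 bp
  16→21: 5 bp
  21→31: 10 bp
  31→43: 12 bp
  43→47: 4 bp
  47→57: 10 bp
  57→80: 23 bp
  80→88: 8 bp
  88→94: 6 bp
  94→107: 13 bp
  107→114: 7 bp
  114→127: 13 bp
  127→132: 5 bp
  132→141: 9 bp
  141→148: 7 bp
  148→155: 7 bp
  155→166: 11 bp
  166→174: 8 bp
  174→182: 8 bp
  182→195: 13 bp
  195→205: 10 bp
  205→212: 7 bp
  212→222: 10 bp
  222→231: 9 bp
  231→2 (wrap): 239-231+2 = 10 bp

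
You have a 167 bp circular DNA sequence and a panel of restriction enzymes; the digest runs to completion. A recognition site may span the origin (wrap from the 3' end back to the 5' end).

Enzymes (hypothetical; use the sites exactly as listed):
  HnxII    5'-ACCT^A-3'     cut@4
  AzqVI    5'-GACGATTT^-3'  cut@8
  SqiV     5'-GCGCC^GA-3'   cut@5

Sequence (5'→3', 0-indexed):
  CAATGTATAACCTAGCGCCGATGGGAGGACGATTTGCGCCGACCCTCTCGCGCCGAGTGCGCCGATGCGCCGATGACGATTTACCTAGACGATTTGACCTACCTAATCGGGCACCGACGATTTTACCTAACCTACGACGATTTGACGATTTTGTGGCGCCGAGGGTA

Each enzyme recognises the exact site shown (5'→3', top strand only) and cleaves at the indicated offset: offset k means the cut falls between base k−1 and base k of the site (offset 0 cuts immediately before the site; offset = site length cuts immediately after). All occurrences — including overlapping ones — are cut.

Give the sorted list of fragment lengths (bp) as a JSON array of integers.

[4,4,5,5,5,5,6,8,8,9,9,9,10,11,14,16,19,20]

Site scan:
  HnxII (ACCTA, off=4): starts [9, 82, 96, 100, 124, 129] → cuts [13, 86, 100, 104, 128, 133]
  AzqVI (GACGATTT, off=8): starts [27, 74, 87, 115, 135, 143] → cuts [35, 82, 95, 123, 143, 151]
  SqiV (GCGCCGA, off=5): starts [14, 35, 49, 58, 66, 155] → cuts [19, 40, 54, 63, 71, 160]

All cut coordinates (distinct, sorted): [13, 19, 35, 40, 54, 63, 71, 82, 86, 95, 100, 104, 123, 128, 133, 143, 151, 160]

Fragments:
  13→19: 6 bp
  19→35: 16 bp
  35→40: 5 bp
  40→54: 14 bp
  54→63: 9 bp
  63→71: 8 bp
  71→82: 11 bp
  82→86: 4 bp
  86→95: 9 bp
  95→100: 5 bp
  100→104: 4 bp
  104→123: 19 bp
  123→128: 5 bp
  128→133: 5 bp
  133→143: 10 bp
  143→151: 8 bp
  151→160: 9 bp
  160→13 (wrap): 167-160+13 = 20 bp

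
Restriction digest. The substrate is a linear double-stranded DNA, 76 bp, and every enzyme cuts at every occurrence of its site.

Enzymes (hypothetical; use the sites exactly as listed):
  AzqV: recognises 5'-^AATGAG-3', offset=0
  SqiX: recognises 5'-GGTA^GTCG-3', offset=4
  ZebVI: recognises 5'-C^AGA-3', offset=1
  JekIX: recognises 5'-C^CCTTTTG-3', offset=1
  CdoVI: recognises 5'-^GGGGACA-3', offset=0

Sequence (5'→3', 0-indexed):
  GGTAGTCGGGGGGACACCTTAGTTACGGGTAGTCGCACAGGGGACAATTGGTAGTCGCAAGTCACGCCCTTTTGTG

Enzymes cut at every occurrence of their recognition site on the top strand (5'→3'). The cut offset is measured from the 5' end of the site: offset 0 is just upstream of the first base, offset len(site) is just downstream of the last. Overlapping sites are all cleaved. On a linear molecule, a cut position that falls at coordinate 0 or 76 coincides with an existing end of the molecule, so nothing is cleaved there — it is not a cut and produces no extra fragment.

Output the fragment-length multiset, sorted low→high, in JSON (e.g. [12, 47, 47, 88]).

Site scan:
  AzqV (AATGAG, off=0): no sites
  SqiX GGTAGTCG/4: at [0, 27, 49] ⇒ [4, 31, 53]
  ZebVI (CAGA, off=1): no sites
  JekIX CCCTTTTG/1: at [66] ⇒ [67]
  CdoVI GGGGACA/0: at [9, 39] ⇒ [9, 39]

All cut coordinates (distinct, sorted): [4, 9, 31, 39, 53, 67]

Fragment lengths:
  [0,4): 4 bp
  [4,9): 5 bp
  [9,31): 22 bp
  [31,39): 8 bp
  [39,53): 14 bp
  [53,67): 14 bp
  [67,76): 9 bp

[4,5,8,9,14,14,22]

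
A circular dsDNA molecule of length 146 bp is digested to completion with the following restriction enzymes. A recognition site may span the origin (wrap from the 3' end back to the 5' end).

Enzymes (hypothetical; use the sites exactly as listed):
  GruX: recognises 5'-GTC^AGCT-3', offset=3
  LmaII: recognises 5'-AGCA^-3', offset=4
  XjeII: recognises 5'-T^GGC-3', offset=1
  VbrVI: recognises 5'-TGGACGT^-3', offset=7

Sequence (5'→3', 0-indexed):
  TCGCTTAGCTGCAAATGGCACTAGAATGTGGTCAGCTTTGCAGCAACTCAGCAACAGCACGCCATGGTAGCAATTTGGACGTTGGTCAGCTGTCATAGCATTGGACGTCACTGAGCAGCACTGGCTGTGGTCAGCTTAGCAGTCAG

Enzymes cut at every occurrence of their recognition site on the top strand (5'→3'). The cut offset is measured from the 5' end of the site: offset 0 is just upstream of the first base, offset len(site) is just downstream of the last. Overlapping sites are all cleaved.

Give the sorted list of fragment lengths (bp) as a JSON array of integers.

Per-enzyme occurrences:
  GruX GTCAGCT/3: at [30, 84, 129] ⇒ [33, 87, 132]
  LmaII AGCA/4: at [41, 49, 55, 68, 96, 113, 116, 137] ⇒ [45, 53, 59, 72, 100, 117, 120, 141]
  XjeII TGGC/1: at [15, 121] ⇒ [16, 122]
  VbrVI TGGACGT/7: at [75, 101] ⇒ [82, 108]

All cut coordinates (distinct, sorted): [16, 33, 45, 53, 59, 72, 82, 87, 100, 108, 117, 120, 122, 132, 141]

Fragment lengths:
  16→33: 17 bp
  33→45: 12 bp
  45→53: 8 bp
  53→59: 6 bp
  59→72: 13 bp
  72→82: 10 bp
  82→87: 5 bp
  87→100: 13 bp
  100→108: 8 bp
  108→117: 9 bp
  117→120: 3 bp
  120→122: 2 bp
  122→132: 10 bp
  132→141: 9 bp
  141→16 (wrap): 146-141+16 = 21 bp

[2,3,5,6,8,8,9,9,10,10,12,13,13,17,21]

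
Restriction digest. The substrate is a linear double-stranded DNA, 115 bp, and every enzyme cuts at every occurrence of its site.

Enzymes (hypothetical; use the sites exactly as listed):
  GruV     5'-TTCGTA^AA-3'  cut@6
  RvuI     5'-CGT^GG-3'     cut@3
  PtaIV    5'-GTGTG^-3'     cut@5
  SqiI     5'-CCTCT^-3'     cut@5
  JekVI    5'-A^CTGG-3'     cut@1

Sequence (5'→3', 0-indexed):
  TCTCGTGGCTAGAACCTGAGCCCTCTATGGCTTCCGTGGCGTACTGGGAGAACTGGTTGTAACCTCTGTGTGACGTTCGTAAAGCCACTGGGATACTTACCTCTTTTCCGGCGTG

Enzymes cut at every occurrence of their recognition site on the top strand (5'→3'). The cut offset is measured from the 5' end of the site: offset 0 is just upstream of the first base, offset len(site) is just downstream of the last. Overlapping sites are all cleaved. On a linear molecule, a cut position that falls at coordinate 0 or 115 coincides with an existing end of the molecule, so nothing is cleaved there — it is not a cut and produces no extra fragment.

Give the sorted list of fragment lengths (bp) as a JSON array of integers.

Scan for sites:
  GruV (TTCGTAAA, off=6): starts [75] → cuts [81]
  RvuI (CGTGG, off=3): starts [3, 34] → cuts [6, 37]
  PtaIV (GTGTG, off=5): starts [67] → cuts [72]
  SqiI (CCTCT, off=5): starts [21, 62, 99] → cuts [26, 67, 104]
  JekVI (ACTGG, off=1): starts [42, 51, 86] → cuts [43, 52, 87]

Pooled cuts: [6, 26, 37, 43, 52, 67, 72, 81, 87, 104]

Fragment lengths:
  [0,6): 6 bp
  [6,26): 20 bp
  [26,37): 11 bp
  [37,43): 6 bp
  [43,52): 9 bp
  [52,67): 15 bp
  [67,72): 5 bp
  [72,81): 9 bp
  [81,87): 6 bp
  [87,104): 17 bp
  [104,115): 11 bp

[5,6,6,6,9,9,11,11,15,17,20]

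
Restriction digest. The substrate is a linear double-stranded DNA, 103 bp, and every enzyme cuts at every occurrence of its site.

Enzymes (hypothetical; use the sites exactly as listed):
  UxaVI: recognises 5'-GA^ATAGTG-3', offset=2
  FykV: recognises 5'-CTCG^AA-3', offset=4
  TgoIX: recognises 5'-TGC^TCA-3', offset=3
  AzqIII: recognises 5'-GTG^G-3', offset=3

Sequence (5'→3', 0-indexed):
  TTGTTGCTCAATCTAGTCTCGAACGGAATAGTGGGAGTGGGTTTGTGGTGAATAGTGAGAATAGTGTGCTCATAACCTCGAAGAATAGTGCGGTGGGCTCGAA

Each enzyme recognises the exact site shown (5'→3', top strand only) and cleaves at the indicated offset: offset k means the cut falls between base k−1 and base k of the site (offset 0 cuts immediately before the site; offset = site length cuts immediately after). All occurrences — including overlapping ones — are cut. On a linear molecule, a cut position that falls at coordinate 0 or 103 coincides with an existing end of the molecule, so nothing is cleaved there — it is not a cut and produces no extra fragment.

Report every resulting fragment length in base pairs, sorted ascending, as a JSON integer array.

[2,4,4,6,6,6,6,7,8,9,9,11,11,14]

Per-enzyme occurrences:
  UxaVI (GAATAGTG, off=2): starts [25, 49, 58, 82] → cuts [27, 51, 60, 84]
  FykV (CTCGAA, off=4): starts [17, 76, 97] → cuts [21, 80, 101]
  TgoIX (TGCTCA, off=3): starts [4, 66] → cuts [7, 69]
  AzqIII (GTGG, off=3): starts [30, 36, 44, 92] → cuts [33, 39, 47, 95]

All cut coordinates (distinct, sorted): [7, 21, 27, 33, 39, 47, 51, 60, 69, 80, 84, 95, 101]

Fragments:
  [0,7): 7 bp
  [7,21): 14 bp
  [21,27): 6 bp
  [27,33): 6 bp
  [33,39): 6 bp
  [39,47): 8 bp
  [47,51): 4 bp
  [51,60): 9 bp
  [60,69): 9 bp
  [69,80): 11 bp
  [80,84): 4 bp
  [84,95): 11 bp
  [95,101): 6 bp
  [101,103): 2 bp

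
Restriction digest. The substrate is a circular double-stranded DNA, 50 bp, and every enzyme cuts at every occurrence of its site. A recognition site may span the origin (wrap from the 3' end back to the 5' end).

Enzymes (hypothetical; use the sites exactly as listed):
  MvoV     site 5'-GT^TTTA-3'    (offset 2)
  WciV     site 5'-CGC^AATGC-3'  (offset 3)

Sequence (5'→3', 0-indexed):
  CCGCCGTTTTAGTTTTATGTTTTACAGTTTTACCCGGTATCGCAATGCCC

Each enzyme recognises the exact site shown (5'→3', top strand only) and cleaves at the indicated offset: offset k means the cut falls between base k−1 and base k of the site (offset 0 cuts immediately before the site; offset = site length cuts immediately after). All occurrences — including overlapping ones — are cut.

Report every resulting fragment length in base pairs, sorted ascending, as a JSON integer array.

[6,7,8,14,15]

Per-enzyme occurrences:
  MvoV (GTTTTA, off=2): starts [5, 11, 18, 26] → cuts [7, 13, 20, 28]
  WciV (CGCAATGC, off=3): starts [40] → cuts [43]

All cut coordinates (distinct, sorted): [7, 13, 20, 28, 43]

Fragment lengths:
  7→13: 6 bp
  13→20: 7 bp
  20→28: 8 bp
  28→43: 15 bp
  43→7 (wrap): 50-43+7 = 14 bp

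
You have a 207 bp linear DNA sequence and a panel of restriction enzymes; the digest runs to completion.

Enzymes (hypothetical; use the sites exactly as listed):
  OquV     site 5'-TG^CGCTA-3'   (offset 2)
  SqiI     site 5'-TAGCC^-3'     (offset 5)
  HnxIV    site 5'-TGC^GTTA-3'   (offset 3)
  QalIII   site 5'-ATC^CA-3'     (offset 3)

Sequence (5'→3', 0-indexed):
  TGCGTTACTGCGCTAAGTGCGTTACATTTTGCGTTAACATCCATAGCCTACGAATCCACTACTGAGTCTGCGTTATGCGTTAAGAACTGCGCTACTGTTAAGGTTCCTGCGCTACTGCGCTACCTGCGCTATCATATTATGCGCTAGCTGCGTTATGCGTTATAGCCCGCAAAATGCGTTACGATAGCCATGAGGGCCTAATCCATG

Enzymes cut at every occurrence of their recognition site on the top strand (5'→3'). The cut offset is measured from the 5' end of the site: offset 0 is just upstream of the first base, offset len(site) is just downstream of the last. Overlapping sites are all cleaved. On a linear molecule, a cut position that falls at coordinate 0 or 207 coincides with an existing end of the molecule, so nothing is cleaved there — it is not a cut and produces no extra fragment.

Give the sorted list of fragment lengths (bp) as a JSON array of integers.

[3,4,7,7,7,7,8,8,9,9,9,10,10,10,11,12,12,14,15,15,20]

Site scan:
  OquV (TGCGCTA, off=2): starts [8, 87, 107, 115, 124, 139] → cuts [10, 89, 109, 117, 126, 141]
  SqiI (TAGCC, off=5): starts [43, 162, 184] → cuts [48, 167, 189]
  HnxIV (TGCGTTA, off=3): starts [0, 17, 29, 68, 75, 148, 155, 174] → cuts [3, 20, 32, 71, 78, 151, 158, 177]
  QalIII (ATCCA, off=3): starts [38, 53, 200] → cuts [41, 56, 203]

Pooled cuts: [3, 10, 20, 32, 41, 48, 56, 71, 78, 89, 109, 117, 126, 141, 151, 158, 167, 177, 189, 203]

Fragments:
  [0,3): 3 bp
  [3,10): 7 bp
  [10,20): 10 bp
  [20,32): 12 bp
  [32,41): 9 bp
  [41,48): 7 bp
  [48,56): 8 bp
  [56,71): 15 bp
  [71,78): 7 bp
  [78,89): 11 bp
  [89,109): 20 bp
  [109,117): 8 bp
  [117,126): 9 bp
  [126,141): 15 bp
  [141,151): 10 bp
  [151,158): 7 bp
  [158,167): 9 bp
  [167,177): 10 bp
  [177,189): 12 bp
  [189,203): 14 bp
  [203,207): 4 bp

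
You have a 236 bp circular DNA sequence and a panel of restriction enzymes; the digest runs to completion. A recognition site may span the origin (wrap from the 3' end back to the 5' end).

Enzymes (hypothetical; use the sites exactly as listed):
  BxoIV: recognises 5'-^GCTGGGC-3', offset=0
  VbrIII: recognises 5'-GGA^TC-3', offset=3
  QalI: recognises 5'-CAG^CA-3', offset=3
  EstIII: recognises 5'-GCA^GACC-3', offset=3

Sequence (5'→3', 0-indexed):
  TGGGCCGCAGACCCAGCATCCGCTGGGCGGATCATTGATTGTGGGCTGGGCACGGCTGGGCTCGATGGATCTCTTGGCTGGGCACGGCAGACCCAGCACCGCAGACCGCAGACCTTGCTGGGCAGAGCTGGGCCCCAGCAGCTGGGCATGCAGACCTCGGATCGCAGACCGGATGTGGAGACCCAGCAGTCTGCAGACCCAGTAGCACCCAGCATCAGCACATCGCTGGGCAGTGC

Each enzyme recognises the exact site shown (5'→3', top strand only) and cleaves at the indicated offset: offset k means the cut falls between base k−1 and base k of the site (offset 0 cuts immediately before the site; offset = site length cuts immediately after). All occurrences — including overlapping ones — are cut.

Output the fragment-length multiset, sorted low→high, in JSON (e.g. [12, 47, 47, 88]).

Site scan:
  BxoIV (GCTGGGC, off=0): starts [21, 44, 54, 76, 116, 126, 140, 224, 234] → cuts [21, 44, 54, 76, 116, 126, 140, 224, 234]
  VbrIII (GGATC, off=3): starts [28, 66, 158] → cuts [31, 69, 161]
  QalI (CAGCA, off=3): starts [13, 93, 135, 183, 209, 215] → cuts [16, 96, 138, 186, 212, 218]
  EstIII (GCAGACC, off=3): starts [6, 86, 100, 107, 149, 163, 192] → cuts [9, 89, 103, 110, 152, 166, 195]

Pooled cuts: [9, 16, 21, 31, 44, 54, 69, 76, 89, 96, 103, 110, 116, 126, 138, 140, 152, 161, 166, 186, 195, 212, 218, 224, 234]

Fragments:
  9→16: 7 bp
  16→21: 5 bp
  21→31: 10 bp
  31→44: 13 bp
  44→54: 10 bp
  54→69: 15 bp
  69→76: 7 bp
  76→89: 13 bp
  89→96: 7 bp
  96→103: 7 bp
  103→110: 7 bp
  110→116: 6 bp
  116→126: 10 bp
  126→138: 12 bp
  138→140: 2 bp
  140→152: 12 bp
  152→161: 9 bp
  161→166: 5 bp
  166→186: 20 bp
  186→195: 9 bp
  195→212: 17 bp
  212→218: 6 bp
  218→224: 6 bp
  224→234: 10 bp
  234→9 (wrap): 236-234+9 = 11 bp

[2,5,5,6,6,6,7,7,7,7,7,9,9,10,10,10,10,11,12,12,13,13,15,17,20]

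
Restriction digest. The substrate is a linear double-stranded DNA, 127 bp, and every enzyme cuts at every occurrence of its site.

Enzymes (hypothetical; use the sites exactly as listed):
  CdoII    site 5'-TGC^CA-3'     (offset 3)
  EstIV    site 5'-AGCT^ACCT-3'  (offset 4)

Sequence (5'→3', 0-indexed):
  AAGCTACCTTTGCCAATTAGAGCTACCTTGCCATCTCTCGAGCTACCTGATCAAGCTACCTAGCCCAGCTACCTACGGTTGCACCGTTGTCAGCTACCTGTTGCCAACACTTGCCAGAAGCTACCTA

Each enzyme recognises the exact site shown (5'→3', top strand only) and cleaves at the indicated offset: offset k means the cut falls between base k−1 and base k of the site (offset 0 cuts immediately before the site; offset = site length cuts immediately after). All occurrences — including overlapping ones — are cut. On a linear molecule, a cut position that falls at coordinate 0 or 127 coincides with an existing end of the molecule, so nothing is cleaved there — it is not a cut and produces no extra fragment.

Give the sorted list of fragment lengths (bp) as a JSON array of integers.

[5,5,7,8,8,9,10,11,13,13,13,25]

Scan for sites:
  CdoII TGCCA/3: at [10, 28, 101, 111] ⇒ [13, 31, 104, 114]
  EstIV AGCTACCT/4: at [1, 20, 40, 53, 66, 91, 118] ⇒ [5, 24, 44, 57, 70, 95, 122]

All cut coordinates (distinct, sorted): [5, 13, 24, 31, 44, 57, 70, 95, 104, 114, 122]

Fragments:
  [0,5): 5 bp
  [5,13): 8 bp
  [13,24): 11 bp
  [24,31): 7 bp
  [31,44): 13 bp
  [44,57): 13 bp
  [57,70): 13 bp
  [70,95): 25 bp
  [95,104): 9 bp
  [104,114): 10 bp
  [114,122): 8 bp
  [122,127): 5 bp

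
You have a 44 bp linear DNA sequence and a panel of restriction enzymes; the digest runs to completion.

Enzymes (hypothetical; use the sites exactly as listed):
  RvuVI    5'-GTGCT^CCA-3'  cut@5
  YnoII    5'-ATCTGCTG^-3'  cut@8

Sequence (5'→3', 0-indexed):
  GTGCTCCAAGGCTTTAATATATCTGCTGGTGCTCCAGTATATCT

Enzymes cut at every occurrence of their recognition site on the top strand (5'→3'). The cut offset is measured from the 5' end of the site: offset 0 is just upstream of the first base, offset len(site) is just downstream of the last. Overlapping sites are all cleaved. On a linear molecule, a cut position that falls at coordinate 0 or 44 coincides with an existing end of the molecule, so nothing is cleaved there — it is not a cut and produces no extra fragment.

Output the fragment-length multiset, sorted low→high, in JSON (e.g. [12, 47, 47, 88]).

[5,5,11,23]

Scan for sites:
  RvuVI GTGCTCCA/5: at [0, 28] ⇒ [5, 33]
  YnoII ATCTGCTG/8: at [20] ⇒ [28]

Pooled cuts: [5, 28, 33]

Fragment lengths:
  [0,5): 5 bp
  [5,28): 23 bp
  [28,33): 5 bp
  [33,44): 11 bp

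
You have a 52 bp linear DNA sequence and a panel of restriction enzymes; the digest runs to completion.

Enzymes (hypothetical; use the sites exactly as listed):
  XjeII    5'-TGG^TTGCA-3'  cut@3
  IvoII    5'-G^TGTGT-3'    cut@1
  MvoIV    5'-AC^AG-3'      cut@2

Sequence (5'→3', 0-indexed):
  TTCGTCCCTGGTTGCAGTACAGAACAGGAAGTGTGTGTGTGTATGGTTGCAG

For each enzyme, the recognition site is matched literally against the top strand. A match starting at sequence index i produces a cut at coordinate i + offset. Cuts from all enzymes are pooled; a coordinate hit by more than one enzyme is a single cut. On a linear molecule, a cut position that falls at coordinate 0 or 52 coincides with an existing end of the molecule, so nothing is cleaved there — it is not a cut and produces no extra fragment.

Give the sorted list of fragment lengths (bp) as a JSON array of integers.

[2,2,2,5,6,6,9,9,11]

Site scan:
  XjeII (TGGTTGCA, off=3): starts [8, 43] → cuts [11, 46]
  IvoII (GTGTGT, off=1): starts [30, 32, 34, 36] → cuts [31, 33, 35, 37]
  MvoIV (ACAG, off=2): starts [18, 23] → cuts [20, 25]

Pooled cuts: [11, 20, 25, 31, 33, 35, 37, 46]

Fragments:
  [0,11): 11 bp
  [11,20): 9 bp
  [20,25): 5 bp
  [25,31): 6 bp
  [31,33): 2 bp
  [33,35): 2 bp
  [35,37): 2 bp
  [37,46): 9 bp
  [46,52): 6 bp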